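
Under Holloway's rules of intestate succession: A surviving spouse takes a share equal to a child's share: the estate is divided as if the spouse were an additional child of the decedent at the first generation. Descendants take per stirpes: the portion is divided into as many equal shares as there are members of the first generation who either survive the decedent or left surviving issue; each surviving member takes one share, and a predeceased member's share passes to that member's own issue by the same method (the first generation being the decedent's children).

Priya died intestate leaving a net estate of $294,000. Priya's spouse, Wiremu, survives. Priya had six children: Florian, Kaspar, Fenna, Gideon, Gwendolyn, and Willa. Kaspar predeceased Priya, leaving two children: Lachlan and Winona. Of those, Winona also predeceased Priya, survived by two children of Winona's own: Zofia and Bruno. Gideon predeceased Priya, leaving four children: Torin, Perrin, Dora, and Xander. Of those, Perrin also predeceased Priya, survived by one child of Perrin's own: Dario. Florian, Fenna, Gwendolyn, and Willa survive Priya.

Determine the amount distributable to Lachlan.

Lachlan receives $21,000.

The spouse counts as an additional share at the children's level, so there are 7 primary shares of $42,000. Wiremu takes one such share ($42,000).
The children's combined portion ($252,000) is divided into 6 shares of $42,000: Florian, Fenna, Gwendolyn, and Willa each take $42,000; Kaspar's $42,000 share passes to Kaspar's issue; Gideon's $42,000 share passes to Gideon's issue.
Kaspar's share ($42,000) is divided into 2 shares of $21,000: Lachlan takes $21,000; Winona's $21,000 share passes to Winona's issue.
Winona's share ($21,000) is divided into 2 shares of $10,500: Zofia and Bruno each take $10,500.
Gideon's share ($42,000) is divided into 4 shares of $10,500: Torin, Dora, and Xander each take $10,500; Perrin's $10,500 share passes to Perrin's issue.
Perrin's share ($10,500) passes entirely to Dario.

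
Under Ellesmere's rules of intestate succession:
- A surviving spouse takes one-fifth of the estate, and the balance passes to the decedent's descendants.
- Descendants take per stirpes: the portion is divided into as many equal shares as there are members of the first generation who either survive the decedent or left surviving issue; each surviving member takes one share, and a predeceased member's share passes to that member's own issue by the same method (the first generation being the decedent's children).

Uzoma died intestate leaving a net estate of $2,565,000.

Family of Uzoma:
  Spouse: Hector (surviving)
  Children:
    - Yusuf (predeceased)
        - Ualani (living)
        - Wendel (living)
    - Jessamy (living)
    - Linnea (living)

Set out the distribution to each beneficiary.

Hector: $513,000; Ualani: $342,000; Wendel: $342,000; Jessamy: $684,000; Linnea: $684,000

Hector takes one-fifth of $2,565,000 = $513,000. The remaining $2,052,000 passes to the descendants.
The descendants' portion ($2,052,000) is divided into 3 shares of $684,000: Jessamy and Linnea each take $684,000; Yusuf's $684,000 share passes to Yusuf's issue.
Yusuf's share ($684,000) is divided into 2 shares of $342,000: Ualani and Wendel each take $342,000.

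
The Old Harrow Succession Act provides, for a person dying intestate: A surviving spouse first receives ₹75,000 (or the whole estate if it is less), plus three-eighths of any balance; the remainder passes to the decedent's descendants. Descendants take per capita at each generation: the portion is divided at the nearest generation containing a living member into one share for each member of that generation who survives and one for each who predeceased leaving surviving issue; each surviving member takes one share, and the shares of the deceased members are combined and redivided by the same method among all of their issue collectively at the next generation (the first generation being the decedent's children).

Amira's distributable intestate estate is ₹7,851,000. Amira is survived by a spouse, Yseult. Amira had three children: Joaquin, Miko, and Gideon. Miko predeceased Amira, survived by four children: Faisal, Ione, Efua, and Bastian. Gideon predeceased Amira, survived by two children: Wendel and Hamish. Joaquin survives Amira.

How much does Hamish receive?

Hamish receives ₹540,000.

Yseult first takes ₹75,000, leaving a balance of ₹7,776,000. Yseult then takes three-eighths of the balance (₹2,916,000), for a total of ₹2,991,000. The remaining ₹4,860,000 passes to the descendants.
The descendants' portion (₹4,860,000) is divided at the children's generation into 3 shares of ₹1,620,000. Joaquin takes ₹1,620,000. The 2 shares of the deceased (Miko and Gideon) are combined into a pool of ₹3,240,000.
That pool (₹3,240,000) is divided at the grandchildren's generation equally among Faisal, Ione, Efua, Bastian, Wendel, and Hamish: ₹540,000 each.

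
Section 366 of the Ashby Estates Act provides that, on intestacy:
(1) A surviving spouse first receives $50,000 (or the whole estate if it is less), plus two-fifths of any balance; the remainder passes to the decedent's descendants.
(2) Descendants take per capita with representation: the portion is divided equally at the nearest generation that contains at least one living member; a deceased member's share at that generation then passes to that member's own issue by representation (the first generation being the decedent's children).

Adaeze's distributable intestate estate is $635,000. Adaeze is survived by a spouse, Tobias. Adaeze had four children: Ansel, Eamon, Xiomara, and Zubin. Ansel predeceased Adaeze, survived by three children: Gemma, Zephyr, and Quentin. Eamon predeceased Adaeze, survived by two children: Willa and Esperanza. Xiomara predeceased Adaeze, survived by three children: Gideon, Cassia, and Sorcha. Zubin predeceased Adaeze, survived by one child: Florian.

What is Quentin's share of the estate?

Quentin receives $39,000.

Tobias first takes $50,000, leaving a balance of $585,000. Tobias then takes two-fifths of the balance ($234,000), for a total of $284,000. The remaining $351,000 passes to the descendants.
No child survives, so the initial division is made at the grandchildren's generation.
The descendants' portion ($351,000) is divided into 9 shares of $39,000: Gemma, Zephyr, Quentin, Willa, Esperanza, Gideon, Cassia, Sorcha, and Florian each take $39,000.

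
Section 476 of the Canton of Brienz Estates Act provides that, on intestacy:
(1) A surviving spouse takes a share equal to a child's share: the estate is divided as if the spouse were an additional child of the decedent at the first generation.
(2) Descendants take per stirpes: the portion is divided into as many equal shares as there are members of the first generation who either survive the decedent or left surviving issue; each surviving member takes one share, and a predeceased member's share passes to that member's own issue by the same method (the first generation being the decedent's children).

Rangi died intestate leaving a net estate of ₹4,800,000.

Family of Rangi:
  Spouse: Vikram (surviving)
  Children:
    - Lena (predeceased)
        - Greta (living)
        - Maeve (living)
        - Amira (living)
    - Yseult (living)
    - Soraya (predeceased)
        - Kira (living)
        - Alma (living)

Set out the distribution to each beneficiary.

Vikram: ₹1,200,000; Greta: ₹400,000; Maeve: ₹400,000; Amira: ₹400,000; Yseult: ₹1,200,000; Kira: ₹600,000; Alma: ₹600,000

The spouse counts as an additional share at the children's level, so there are 4 primary shares of ₹1,200,000. Vikram takes one such share (₹1,200,000).
The children's combined portion (₹3,600,000) is divided into 3 shares of ₹1,200,000: Yseult takes ₹1,200,000; Lena's ₹1,200,000 share passes to Lena's issue; Soraya's ₹1,200,000 share passes to Soraya's issue.
Lena's share (₹1,200,000) is divided into 3 shares of ₹400,000: Greta, Maeve, and Amira each take ₹400,000.
Soraya's share (₹1,200,000) is divided into 2 shares of ₹600,000: Kira and Alma each take ₹600,000.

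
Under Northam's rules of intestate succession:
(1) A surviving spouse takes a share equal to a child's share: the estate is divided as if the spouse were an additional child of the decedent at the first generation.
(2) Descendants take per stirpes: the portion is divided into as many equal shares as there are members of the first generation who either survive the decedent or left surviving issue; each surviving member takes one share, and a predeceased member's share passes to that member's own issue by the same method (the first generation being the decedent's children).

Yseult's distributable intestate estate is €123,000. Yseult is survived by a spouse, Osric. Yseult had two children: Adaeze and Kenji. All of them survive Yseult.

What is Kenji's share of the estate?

Kenji receives €41,000.

The spouse counts as an additional share at the children's level, so there are 3 primary shares of €41,000. Osric takes one such share (€41,000).
The children's combined portion (€82,000) is divided into 2 shares of €41,000: Adaeze and Kenji each take €41,000.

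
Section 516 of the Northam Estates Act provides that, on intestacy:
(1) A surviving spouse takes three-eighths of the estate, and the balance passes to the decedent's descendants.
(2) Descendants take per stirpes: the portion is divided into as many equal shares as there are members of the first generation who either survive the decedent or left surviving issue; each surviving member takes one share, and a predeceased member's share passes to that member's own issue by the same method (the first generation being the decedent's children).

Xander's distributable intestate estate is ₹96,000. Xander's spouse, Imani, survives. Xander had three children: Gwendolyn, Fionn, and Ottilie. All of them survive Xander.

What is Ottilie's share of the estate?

Imani takes three-eighths of ₹96,000 = ₹36,000. The remaining ₹60,000 passes to the descendants.
The descendants' portion (₹60,000) is divided into 3 shares of ₹20,000: Gwendolyn, Fionn, and Ottilie each take ₹20,000.

Ottilie receives ₹20,000.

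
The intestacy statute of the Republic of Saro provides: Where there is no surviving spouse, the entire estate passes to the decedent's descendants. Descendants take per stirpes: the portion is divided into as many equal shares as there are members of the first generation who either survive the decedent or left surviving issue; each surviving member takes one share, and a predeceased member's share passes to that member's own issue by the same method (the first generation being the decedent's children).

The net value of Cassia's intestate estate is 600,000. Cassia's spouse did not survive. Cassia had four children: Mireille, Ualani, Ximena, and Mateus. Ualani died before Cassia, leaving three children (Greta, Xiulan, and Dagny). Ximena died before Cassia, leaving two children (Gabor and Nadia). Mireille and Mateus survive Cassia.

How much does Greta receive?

The entire 600,000 passes to the descendants.
That amount (600,000) is divided into 4 shares of 150,000: Mireille and Mateus each take 150,000; Ualani's 150,000 share passes to Ualani's issue; Ximena's 150,000 share passes to Ximena's issue.
Ualani's share (150,000) is divided into 3 shares of 50,000: Greta, Xiulan, and Dagny each take 50,000.
Ximena's share (150,000) is divided into 2 shares of 75,000: Gabor and Nadia each take 75,000.

Greta receives 50,000.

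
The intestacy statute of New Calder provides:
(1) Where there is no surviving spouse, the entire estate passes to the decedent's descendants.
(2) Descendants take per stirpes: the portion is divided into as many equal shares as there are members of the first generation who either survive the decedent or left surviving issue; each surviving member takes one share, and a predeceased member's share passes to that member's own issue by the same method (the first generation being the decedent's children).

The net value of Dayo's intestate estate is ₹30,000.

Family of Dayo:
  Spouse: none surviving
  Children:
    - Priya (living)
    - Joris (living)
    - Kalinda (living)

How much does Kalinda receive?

The entire ₹30,000 passes to the descendants.
That amount (₹30,000) is divided into 3 shares of ₹10,000: Priya, Joris, and Kalinda each take ₹10,000.

Kalinda receives ₹10,000.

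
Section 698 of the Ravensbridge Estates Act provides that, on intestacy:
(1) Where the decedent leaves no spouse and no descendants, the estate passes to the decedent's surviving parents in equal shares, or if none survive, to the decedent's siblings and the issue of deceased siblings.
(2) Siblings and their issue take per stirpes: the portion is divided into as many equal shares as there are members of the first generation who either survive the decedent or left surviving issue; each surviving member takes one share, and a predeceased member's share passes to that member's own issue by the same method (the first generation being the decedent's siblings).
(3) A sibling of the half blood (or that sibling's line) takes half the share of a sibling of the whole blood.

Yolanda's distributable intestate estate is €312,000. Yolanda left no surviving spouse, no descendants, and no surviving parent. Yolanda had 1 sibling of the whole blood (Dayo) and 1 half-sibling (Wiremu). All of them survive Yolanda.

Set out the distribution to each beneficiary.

The entire €312,000 passes to the siblings and their issue.
Counting each half-blood sibling's line as half a unit, there are 3/2 units in €312,000, so one unit is €208,000. Whole-blood lines (Dayo) take €208,000 each; half-blood lines (Wiremu) take €104,000 each.

Dayo: €208,000; Wiremu: €104,000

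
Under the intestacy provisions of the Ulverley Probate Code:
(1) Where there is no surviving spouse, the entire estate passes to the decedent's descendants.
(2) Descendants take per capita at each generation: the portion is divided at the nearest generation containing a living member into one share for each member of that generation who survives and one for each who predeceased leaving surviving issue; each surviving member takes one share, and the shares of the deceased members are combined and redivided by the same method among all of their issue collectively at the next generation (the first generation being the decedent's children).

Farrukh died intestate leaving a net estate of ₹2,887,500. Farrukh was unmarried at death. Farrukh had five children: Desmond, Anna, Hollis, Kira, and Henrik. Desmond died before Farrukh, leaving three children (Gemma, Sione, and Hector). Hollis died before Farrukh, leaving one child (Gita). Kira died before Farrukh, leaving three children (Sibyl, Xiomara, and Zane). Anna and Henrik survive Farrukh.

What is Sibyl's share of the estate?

The entire ₹2,887,500 passes to the descendants.
That amount (₹2,887,500) is divided at the children's generation into 5 shares of ₹577,500. Anna and Henrik each take ₹577,500. The 3 shares of the deceased (Desmond, Hollis, and Kira) are combined into a pool of ₹1,732,500.
That pool (₹1,732,500) is divided at the grandchildren's generation equally among Gemma, Sione, Hector, Gita, Sibyl, Xiomara, and Zane: ₹247,500 each.

Sibyl receives ₹247,500.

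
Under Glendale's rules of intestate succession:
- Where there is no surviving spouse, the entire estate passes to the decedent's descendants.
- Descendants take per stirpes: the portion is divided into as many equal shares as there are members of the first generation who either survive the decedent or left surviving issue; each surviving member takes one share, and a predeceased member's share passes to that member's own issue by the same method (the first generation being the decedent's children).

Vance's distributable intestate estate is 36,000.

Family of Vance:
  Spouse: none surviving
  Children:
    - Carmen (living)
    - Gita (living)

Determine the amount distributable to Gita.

The entire 36,000 passes to the descendants.
That amount (36,000) is divided into 2 shares of 18,000: Carmen and Gita each take 18,000.

Gita receives 18,000.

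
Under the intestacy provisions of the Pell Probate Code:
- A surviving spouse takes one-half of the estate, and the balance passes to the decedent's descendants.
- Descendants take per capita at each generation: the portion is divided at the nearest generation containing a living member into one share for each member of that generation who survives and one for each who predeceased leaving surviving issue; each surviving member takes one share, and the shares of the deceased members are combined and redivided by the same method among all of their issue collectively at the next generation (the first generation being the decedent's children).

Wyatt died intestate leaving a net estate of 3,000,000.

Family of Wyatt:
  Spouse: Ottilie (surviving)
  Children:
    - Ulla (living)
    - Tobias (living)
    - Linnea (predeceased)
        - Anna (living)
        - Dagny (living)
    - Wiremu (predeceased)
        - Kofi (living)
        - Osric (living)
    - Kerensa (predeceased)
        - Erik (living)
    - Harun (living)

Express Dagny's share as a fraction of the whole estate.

Dagny receives 1/20 of the estate.

Ottilie takes one-half of 3,000,000 = 1,500,000. The remaining 1,500,000 passes to the descendants.
The descendants' portion (1,500,000) is divided at the children's generation into 6 shares of 250,000. Ulla, Tobias, and Harun each take 250,000. The 3 shares of the deceased (Linnea, Wiremu, and Kerensa) are combined into a pool of 750,000.
That pool (750,000) is divided at the grandchildren's generation equally among Anna, Dagny, Kofi, Osric, and Erik: 150,000 each.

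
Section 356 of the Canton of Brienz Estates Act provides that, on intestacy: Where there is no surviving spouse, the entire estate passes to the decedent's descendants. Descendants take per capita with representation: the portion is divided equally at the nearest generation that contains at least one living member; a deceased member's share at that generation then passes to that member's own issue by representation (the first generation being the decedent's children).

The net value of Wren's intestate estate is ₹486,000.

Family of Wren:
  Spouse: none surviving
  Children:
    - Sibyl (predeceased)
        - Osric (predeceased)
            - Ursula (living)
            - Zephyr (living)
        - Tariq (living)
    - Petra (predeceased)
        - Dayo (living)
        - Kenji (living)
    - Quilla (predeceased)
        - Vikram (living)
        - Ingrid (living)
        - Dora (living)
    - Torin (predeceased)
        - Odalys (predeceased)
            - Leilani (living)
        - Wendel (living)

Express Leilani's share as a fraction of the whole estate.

Leilani receives 1/9 of the estate.

The entire ₹486,000 passes to the descendants.
No child survives, so the initial division is made at the grandchildren's generation.
That amount (₹486,000) is divided into 9 shares of ₹54,000: Tariq, Dayo, Kenji, Vikram, Ingrid, Dora, and Wendel each take ₹54,000; Osric's ₹54,000 share passes to Osric's issue; Odalys's ₹54,000 share passes to Odalys's issue.
Osric's share (₹54,000) is divided into 2 shares of ₹27,000: Ursula and Zephyr each take ₹27,000.
Odalys's share (₹54,000) passes entirely to Leilani.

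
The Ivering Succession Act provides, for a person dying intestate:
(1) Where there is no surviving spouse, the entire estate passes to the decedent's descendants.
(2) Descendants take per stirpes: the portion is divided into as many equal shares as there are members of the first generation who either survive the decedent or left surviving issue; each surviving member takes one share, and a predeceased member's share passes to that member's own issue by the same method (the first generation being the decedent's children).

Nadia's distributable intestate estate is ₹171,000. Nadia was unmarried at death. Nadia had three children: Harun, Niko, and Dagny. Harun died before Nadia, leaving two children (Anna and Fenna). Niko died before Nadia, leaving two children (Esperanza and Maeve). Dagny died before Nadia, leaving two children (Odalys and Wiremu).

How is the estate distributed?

The entire ₹171,000 passes to the descendants.
That amount (₹171,000) is divided into 3 shares of ₹57,000: Harun's ₹57,000 share passes to Harun's issue; Niko's ₹57,000 share passes to Niko's issue; Dagny's ₹57,000 share passes to Dagny's issue.
Harun's share (₹57,000) is divided into 2 shares of ₹28,500: Anna and Fenna each take ₹28,500.
Niko's share (₹57,000) is divided into 2 shares of ₹28,500: Esperanza and Maeve each take ₹28,500.
Dagny's share (₹57,000) is divided into 2 shares of ₹28,500: Odalys and Wiremu each take ₹28,500.

Anna: ₹28,500; Fenna: ₹28,500; Esperanza: ₹28,500; Maeve: ₹28,500; Odalys: ₹28,500; Wiremu: ₹28,500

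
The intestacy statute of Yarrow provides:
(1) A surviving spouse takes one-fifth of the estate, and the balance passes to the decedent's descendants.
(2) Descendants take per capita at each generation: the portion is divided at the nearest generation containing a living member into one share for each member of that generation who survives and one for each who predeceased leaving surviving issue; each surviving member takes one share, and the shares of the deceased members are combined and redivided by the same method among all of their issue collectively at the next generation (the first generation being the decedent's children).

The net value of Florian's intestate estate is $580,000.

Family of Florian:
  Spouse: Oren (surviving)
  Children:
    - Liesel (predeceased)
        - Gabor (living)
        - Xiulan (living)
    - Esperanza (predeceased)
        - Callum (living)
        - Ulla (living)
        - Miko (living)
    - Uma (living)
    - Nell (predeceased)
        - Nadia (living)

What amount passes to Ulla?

Ulla receives $58,000.

Oren takes one-fifth of $580,000 = $116,000. The remaining $464,000 passes to the descendants.
The descendants' portion ($464,000) is divided at the children's generation into 4 shares of $116,000. Uma takes $116,000. The 3 shares of the deceased (Liesel, Esperanza, and Nell) are combined into a pool of $348,000.
That pool ($348,000) is divided at the grandchildren's generation equally among Gabor, Xiulan, Callum, Ulla, Miko, and Nadia: $58,000 each.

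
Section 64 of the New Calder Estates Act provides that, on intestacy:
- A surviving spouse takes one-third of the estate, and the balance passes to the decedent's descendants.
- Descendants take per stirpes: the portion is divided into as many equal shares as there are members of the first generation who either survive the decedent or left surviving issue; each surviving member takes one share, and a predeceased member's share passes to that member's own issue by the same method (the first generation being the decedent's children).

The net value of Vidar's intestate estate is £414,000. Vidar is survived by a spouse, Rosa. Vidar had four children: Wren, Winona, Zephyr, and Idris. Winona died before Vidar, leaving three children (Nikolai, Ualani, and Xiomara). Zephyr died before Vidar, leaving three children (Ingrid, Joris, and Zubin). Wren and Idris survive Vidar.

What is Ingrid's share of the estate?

Rosa takes one-third of £414,000 = £138,000. The remaining £276,000 passes to the descendants.
The descendants' portion (£276,000) is divided into 4 shares of £69,000: Wren and Idris each take £69,000; Winona's £69,000 share passes to Winona's issue; Zephyr's £69,000 share passes to Zephyr's issue.
Winona's share (£69,000) is divided into 3 shares of £23,000: Nikolai, Ualani, and Xiomara each take £23,000.
Zephyr's share (£69,000) is divided into 3 shares of £23,000: Ingrid, Joris, and Zubin each take £23,000.

Ingrid receives £23,000.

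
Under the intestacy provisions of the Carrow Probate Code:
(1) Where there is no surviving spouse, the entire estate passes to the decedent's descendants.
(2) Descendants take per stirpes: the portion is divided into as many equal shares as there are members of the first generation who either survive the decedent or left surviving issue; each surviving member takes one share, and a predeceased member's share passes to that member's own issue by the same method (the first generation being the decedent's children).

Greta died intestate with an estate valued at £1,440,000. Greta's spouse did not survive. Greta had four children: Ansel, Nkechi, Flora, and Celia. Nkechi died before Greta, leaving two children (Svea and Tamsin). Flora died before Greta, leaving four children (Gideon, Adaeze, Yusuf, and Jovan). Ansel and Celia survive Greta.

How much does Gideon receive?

The entire £1,440,000 passes to the descendants.
That amount (£1,440,000) is divided into 4 shares of £360,000: Ansel and Celia each take £360,000; Nkechi's £360,000 share passes to Nkechi's issue; Flora's £360,000 share passes to Flora's issue.
Nkechi's share (£360,000) is divided into 2 shares of £180,000: Svea and Tamsin each take £180,000.
Flora's share (£360,000) is divided into 4 shares of £90,000: Gideon, Adaeze, Yusuf, and Jovan each take £90,000.

Gideon receives £90,000.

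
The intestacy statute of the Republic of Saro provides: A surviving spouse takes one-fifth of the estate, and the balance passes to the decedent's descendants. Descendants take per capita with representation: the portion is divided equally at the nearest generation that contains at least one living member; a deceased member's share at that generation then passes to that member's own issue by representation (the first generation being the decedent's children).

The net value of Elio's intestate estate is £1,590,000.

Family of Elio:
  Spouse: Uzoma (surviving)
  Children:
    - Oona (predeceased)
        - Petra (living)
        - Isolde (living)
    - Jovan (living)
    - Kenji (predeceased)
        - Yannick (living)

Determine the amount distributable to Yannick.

Uzoma takes one-fifth of £1,590,000 = £318,000. The remaining £1,272,000 passes to the descendants.
The descendants' portion (£1,272,000) is divided into 3 shares of £424,000: Jovan takes £424,000; Oona's £424,000 share passes to Oona's issue; Kenji's £424,000 share passes to Kenji's issue.
Oona's share (£424,000) is divided into 2 shares of £212,000: Petra and Isolde each take £212,000.
Kenji's share (£424,000) passes entirely to Yannick.

Yannick receives £424,000.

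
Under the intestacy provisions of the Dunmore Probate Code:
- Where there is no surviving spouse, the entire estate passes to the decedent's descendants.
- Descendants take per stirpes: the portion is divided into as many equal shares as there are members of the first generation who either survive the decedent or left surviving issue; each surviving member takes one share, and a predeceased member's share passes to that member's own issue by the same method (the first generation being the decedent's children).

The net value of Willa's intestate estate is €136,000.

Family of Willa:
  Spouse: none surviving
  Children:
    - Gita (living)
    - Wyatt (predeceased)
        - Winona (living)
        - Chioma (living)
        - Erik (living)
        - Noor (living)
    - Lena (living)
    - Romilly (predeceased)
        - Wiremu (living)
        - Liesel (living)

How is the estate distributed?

Gita: €34,000; Winona: €8,500; Chioma: €8,500; Erik: €8,500; Noor: €8,500; Lena: €34,000; Wiremu: €17,000; Liesel: €17,000

The entire €136,000 passes to the descendants.
That amount (€136,000) is divided into 4 shares of €34,000: Gita and Lena each take €34,000; Wyatt's €34,000 share passes to Wyatt's issue; Romilly's €34,000 share passes to Romilly's issue.
Wyatt's share (€34,000) is divided into 4 shares of €8,500: Winona, Chioma, Erik, and Noor each take €8,500.
Romilly's share (€34,000) is divided into 2 shares of €17,000: Wiremu and Liesel each take €17,000.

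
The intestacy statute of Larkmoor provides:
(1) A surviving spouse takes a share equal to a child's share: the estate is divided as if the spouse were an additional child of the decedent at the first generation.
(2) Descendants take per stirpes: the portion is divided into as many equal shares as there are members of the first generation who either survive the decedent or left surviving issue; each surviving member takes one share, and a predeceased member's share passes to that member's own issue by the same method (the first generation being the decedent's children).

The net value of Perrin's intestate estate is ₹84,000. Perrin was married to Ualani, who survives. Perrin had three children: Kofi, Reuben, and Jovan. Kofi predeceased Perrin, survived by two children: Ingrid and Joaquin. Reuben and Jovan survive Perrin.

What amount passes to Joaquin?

Joaquin receives ₹10,500.

The spouse counts as an additional share at the children's level, so there are 4 primary shares of ₹21,000. Ualani takes one such share (₹21,000).
The children's combined portion (₹63,000) is divided into 3 shares of ₹21,000: Reuben and Jovan each take ₹21,000; Kofi's ₹21,000 share passes to Kofi's issue.
Kofi's share (₹21,000) is divided into 2 shares of ₹10,500: Ingrid and Joaquin each take ₹10,500.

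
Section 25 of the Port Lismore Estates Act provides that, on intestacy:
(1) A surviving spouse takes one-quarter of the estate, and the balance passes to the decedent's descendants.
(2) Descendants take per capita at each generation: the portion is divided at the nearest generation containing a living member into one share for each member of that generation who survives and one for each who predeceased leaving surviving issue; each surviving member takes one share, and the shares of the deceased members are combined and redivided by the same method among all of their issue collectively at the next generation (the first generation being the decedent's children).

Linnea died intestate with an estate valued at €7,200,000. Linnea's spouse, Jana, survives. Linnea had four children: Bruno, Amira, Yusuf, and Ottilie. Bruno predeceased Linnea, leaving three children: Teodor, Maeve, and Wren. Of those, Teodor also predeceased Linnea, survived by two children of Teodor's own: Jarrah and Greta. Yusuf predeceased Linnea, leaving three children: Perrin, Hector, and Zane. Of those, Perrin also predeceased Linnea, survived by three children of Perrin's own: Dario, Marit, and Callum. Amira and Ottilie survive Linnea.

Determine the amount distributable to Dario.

Dario receives €180,000.

Jana takes one-quarter of €7,200,000 = €1,800,000. The remaining €5,400,000 passes to the descendants.
The descendants' portion (€5,400,000) is divided at the children's generation into 4 shares of €1,350,000. Amira and Ottilie each take €1,350,000. The 2 shares of the deceased (Bruno and Yusuf) are combined into a pool of €2,700,000.
That pool (€2,700,000) is divided at the grandchildren's generation into 6 shares of €450,000. Maeve, Wren, Hector, and Zane each take €450,000. The 2 shares of the deceased (Teodor and Perrin) are combined into a pool of €900,000.
That pool (€900,000) is divided at the great-grandchildren's generation equally among Jarrah, Greta, Dario, Marit, and Callum: €180,000 each.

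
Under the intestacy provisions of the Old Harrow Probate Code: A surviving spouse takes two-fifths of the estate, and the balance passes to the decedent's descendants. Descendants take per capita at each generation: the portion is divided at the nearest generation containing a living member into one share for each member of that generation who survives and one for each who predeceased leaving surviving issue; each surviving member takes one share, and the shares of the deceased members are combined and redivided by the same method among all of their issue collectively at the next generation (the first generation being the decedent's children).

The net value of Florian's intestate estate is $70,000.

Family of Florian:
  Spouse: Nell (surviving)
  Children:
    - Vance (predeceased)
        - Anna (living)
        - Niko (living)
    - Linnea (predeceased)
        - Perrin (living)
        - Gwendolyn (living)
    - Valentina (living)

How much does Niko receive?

Nell takes two-fifths of $70,000 = $28,000. The remaining $42,000 passes to the descendants.
The descendants' portion ($42,000) is divided at the children's generation into 3 shares of $14,000. Valentina takes $14,000. The 2 shares of the deceased (Vance and Linnea) are combined into a pool of $28,000.
That pool ($28,000) is divided at the grandchildren's generation equally among Anna, Niko, Perrin, and Gwendolyn: $7,000 each.

Niko receives $7,000.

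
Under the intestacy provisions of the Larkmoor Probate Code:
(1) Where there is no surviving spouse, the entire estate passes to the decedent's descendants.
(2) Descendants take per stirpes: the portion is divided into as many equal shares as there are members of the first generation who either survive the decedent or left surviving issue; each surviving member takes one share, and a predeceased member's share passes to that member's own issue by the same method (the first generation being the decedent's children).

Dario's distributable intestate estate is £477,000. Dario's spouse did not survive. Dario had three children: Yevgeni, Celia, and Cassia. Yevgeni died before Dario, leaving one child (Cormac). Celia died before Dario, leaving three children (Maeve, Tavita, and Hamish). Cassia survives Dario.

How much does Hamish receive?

Hamish receives £53,000.

The entire £477,000 passes to the descendants.
That amount (£477,000) is divided into 3 shares of £159,000: Cassia takes £159,000; Yevgeni's £159,000 share passes to Yevgeni's issue; Celia's £159,000 share passes to Celia's issue.
Yevgeni's share (£159,000) passes entirely to Cormac.
Celia's share (£159,000) is divided into 3 shares of £53,000: Maeve, Tavita, and Hamish each take £53,000.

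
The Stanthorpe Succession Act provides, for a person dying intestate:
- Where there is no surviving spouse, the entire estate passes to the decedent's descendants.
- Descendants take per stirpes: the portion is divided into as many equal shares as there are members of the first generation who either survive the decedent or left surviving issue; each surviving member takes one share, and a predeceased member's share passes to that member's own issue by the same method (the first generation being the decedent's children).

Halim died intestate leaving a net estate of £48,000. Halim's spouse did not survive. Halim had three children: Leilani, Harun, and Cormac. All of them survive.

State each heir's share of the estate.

Leilani: £16,000; Harun: £16,000; Cormac: £16,000

The entire £48,000 passes to the descendants.
That amount (£48,000) is divided into 3 shares of £16,000: Leilani, Harun, and Cormac each take £16,000.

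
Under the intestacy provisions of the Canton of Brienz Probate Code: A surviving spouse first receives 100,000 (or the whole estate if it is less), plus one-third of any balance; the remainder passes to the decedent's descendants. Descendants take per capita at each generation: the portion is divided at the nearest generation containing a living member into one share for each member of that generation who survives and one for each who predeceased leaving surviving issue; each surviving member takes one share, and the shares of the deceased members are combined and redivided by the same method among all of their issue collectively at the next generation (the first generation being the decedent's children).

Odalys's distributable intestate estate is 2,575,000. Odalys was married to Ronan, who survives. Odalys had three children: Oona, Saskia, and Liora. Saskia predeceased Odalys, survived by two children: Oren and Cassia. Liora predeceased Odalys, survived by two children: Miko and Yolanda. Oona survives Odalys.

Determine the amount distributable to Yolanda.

Ronan first takes 100,000, leaving a balance of 2,475,000. Ronan then takes one-third of the balance (825,000), for a total of 925,000. The remaining 1,650,000 passes to the descendants.
The descendants' portion (1,650,000) is divided at the children's generation into 3 shares of 550,000. Oona takes 550,000. The 2 shares of the deceased (Saskia and Liora) are combined into a pool of 1,100,000.
That pool (1,100,000) is divided at the grandchildren's generation equally among Oren, Cassia, Miko, and Yolanda: 275,000 each.

Yolanda receives 275,000.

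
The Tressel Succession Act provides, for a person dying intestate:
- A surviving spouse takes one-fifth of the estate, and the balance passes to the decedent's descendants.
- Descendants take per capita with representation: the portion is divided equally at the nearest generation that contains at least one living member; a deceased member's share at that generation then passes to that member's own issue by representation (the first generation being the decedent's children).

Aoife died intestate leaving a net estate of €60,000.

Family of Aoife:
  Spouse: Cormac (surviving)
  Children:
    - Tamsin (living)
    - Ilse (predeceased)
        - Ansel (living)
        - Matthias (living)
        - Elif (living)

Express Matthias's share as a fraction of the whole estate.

Cormac takes one-fifth of €60,000 = €12,000. The remaining €48,000 passes to the descendants.
The descendants' portion (€48,000) is divided into 2 shares of €24,000: Tamsin takes €24,000; Ilse's €24,000 share passes to Ilse's issue.
Ilse's share (€24,000) is divided into 3 shares of €8,000: Ansel, Matthias, and Elif each take €8,000.

Matthias receives 2/15 of the estate.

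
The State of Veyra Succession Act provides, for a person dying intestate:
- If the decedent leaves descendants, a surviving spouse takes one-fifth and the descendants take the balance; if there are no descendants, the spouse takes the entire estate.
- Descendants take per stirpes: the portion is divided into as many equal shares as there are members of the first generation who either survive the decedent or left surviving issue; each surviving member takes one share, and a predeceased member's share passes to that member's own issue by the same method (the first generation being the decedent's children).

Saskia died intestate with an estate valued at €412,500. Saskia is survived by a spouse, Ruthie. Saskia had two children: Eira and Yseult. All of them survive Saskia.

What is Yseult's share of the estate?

Ruthie takes one-fifth of €412,500 = €82,500. The remaining €330,000 passes to the descendants.
The descendants' portion (€330,000) is divided into 2 shares of €165,000: Eira and Yseult each take €165,000.

Yseult receives €165,000.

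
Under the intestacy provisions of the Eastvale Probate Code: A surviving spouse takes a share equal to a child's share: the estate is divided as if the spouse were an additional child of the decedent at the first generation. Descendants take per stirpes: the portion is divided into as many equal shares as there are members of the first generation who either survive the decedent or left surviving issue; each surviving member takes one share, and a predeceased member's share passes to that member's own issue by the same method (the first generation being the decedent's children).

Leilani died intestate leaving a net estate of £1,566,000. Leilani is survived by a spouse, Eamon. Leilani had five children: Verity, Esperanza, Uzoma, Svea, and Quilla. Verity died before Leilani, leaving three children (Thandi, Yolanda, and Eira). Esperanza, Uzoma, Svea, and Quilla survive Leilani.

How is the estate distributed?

Eamon: £261,000; Thandi: £87,000; Yolanda: £87,000; Eira: £87,000; Esperanza: £261,000; Uzoma: £261,000; Svea: £261,000; Quilla: £261,000

The spouse counts as an additional share at the children's level, so there are 6 primary shares of £261,000. Eamon takes one such share (£261,000).
The children's combined portion (£1,305,000) is divided into 5 shares of £261,000: Esperanza, Uzoma, Svea, and Quilla each take £261,000; Verity's £261,000 share passes to Verity's issue.
Verity's share (£261,000) is divided into 3 shares of £87,000: Thandi, Yolanda, and Eira each take £87,000.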